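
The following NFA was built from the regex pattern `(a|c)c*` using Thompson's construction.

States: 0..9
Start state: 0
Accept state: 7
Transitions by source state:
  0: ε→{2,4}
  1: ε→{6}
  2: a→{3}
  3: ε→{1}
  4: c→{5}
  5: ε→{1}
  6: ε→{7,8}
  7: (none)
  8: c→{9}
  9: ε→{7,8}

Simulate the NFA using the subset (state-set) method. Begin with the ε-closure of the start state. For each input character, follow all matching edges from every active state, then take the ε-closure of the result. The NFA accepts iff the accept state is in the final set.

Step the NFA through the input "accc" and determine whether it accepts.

start: ε-closure({0}) = {0,2,4}
'a' @ 1: {1,3,6,7,8}  [accepting]
'c' @ 2: {7,8,9}  [accepting]
'c' @ 3: {7,8,9}  [accepting]
'c' @ 4: {7,8,9}  [accepting]
after full input: {7,8,9}  (accept=7 in)

Answer: ACCEPT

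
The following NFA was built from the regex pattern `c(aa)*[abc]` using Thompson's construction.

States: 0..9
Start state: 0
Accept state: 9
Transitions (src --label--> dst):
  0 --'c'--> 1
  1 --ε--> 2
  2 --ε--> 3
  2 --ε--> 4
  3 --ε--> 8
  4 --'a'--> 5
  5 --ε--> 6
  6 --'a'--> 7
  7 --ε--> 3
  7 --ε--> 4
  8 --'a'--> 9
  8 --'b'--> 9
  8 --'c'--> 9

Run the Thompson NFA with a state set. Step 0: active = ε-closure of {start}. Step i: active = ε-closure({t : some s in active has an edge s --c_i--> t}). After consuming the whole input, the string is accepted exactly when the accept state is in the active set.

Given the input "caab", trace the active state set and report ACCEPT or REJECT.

Answer: ACCEPT

Derivation:
start: ε-closure({0}) = {0}
'c' @ 1: {1,2,3,4,8}
'a' @ 2: {5,6,9}  (accept∈set)
'a' @ 3: {3,4,7,8}
'b' @ 4: {9}  (accept∈set)
end set {9} — state 9 in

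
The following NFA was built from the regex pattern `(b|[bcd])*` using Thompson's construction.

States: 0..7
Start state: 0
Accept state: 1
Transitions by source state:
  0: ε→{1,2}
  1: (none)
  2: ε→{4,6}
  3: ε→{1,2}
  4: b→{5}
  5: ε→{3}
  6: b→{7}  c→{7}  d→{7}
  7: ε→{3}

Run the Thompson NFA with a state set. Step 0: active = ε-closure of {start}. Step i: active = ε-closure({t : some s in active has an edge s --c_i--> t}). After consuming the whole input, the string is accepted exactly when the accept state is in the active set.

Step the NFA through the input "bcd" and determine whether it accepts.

initial (ε-close {0}): {0,1,2,4,6}
'b' @ 1: {1,2,3,4,5,6,7}  [accepting]
'c' @ 2: {1,2,3,4,6,7}  [accepting]
'd' @ 3: {1,2,3,4,6,7}  [accepting]
after full input: {1,2,3,4,6,7}  (accept=1 in)

Answer: ACCEPT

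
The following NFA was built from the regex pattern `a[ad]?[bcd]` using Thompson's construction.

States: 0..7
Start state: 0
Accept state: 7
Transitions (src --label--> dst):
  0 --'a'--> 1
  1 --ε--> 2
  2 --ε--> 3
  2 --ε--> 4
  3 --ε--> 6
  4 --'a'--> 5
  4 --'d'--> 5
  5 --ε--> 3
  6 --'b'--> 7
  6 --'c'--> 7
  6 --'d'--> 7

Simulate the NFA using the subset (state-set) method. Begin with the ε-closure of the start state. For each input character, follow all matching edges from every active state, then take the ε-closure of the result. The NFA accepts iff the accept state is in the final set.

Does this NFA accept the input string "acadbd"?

Answer: REJECT

Derivation:
initial (ε-close {0}): {0}
'a' @ 1: {1,2,3,4,6}
'c' @ 2: {7}  (accept∈set)
'a' @ 3: {}  — state set empty
rest 'dbd' ignored (set empty)
end set {} — state 7 not in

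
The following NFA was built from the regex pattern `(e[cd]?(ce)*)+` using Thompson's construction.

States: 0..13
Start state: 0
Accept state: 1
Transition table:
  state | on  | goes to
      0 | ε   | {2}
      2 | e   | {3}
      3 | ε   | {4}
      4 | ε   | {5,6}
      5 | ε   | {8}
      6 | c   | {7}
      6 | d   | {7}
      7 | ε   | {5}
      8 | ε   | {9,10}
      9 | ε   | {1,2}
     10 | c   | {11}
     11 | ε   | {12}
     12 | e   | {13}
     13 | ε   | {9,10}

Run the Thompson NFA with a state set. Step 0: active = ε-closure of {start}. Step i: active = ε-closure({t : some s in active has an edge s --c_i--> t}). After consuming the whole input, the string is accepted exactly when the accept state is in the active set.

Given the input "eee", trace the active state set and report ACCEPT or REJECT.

start: ε-closure({0}) = {0,2}
'e' @ 1: {1,2,3,4,5,6,8,9,10}  ✓accept
'e' @ 2: {1,2,3,4,5,6,8,9,10}  ✓accept
'e' @ 3: {1,2,3,4,5,6,8,9,10}  ✓accept
after full input: {1,2,3,4,5,6,8,9,10}  (accept=1 in)

Answer: ACCEPT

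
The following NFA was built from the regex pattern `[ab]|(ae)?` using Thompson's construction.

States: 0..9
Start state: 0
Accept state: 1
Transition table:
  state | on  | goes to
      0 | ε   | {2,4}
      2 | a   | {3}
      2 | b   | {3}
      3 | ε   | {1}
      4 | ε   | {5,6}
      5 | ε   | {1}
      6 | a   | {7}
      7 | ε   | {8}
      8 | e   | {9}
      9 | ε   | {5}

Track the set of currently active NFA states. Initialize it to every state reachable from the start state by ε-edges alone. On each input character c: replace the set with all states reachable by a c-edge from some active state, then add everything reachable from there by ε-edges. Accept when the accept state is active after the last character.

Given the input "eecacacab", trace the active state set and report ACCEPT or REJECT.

Answer: REJECT

Steps:
initial (ε-close {0}): {0,1,2,4,5,6}
'e' @ 1: {}  — no active states
rest 'ecacacab' ignored (set empty)
final: {}; accept 1 not in set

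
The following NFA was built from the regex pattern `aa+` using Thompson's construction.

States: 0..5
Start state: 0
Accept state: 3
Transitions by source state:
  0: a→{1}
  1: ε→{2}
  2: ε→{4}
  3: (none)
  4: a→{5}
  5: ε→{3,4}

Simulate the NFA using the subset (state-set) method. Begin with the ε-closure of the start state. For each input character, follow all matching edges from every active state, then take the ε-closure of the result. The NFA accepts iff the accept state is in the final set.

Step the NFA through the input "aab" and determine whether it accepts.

initial (ε-close {0}): {0}
'a' @ 1: {1,2,4}
'a' @ 2: {3,4,5}  [accepting]
'b' @ 3: {}  — state set empty
end set {} — state 3 not in

Answer: REJECT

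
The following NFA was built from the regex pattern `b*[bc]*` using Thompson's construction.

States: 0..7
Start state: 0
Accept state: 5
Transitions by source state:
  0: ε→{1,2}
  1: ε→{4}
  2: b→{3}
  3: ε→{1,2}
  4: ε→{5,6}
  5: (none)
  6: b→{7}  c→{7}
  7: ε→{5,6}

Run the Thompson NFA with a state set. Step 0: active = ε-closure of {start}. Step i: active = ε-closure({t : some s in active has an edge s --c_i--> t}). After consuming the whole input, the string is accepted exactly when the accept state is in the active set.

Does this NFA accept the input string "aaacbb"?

S₀ = ε-closure({0}) = {0,1,2,4,5,6}
'a' @ 1: {}  — dead — no transitions
rest 'aacbb' ignored (set empty)
end set {} — state 5 not in

Answer: REJECT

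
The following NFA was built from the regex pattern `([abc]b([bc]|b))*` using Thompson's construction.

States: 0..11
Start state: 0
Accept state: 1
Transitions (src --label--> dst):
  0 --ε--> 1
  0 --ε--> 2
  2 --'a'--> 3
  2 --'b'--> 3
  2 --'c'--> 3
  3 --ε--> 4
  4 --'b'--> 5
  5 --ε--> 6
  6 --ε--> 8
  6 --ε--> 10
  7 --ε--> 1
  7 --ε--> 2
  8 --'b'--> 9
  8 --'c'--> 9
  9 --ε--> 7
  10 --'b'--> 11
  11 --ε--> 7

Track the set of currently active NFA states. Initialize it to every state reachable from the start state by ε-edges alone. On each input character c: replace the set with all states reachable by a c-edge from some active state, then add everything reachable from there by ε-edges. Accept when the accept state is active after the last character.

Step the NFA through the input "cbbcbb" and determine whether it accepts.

S₀ = ε-closure({0}) = {0,1,2}
'c' @ 1: {3,4}
'b' @ 2: {5,6,8,10}
'b' @ 3: {1,2,7,9,11}  [accepting]
'c' @ 4: {3,4}
'b' @ 5: {5,6,8,10}
'b' @ 6: {1,2,7,9,11}  [accepting]
final: {1,2,7,9,11}; accept 1 in set

Answer: ACCEPT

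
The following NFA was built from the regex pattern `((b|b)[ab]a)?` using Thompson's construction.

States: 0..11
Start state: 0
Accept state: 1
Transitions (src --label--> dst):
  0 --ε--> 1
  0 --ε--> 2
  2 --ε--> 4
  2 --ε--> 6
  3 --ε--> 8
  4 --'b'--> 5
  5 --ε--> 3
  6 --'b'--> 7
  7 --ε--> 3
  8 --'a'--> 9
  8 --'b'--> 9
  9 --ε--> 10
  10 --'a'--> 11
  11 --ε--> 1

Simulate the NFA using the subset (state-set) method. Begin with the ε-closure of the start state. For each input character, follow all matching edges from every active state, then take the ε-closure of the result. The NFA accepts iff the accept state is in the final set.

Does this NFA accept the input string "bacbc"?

Answer: REJECT

Trace:
initial (ε-close {0}): {0,1,2,4,6}
'b' @ 1: {3,5,7,8}
'a' @ 2: {9,10}
'c' @ 3: {}  — no active states
rest 'bc' ignored (set empty)
end set {} — state 1 not in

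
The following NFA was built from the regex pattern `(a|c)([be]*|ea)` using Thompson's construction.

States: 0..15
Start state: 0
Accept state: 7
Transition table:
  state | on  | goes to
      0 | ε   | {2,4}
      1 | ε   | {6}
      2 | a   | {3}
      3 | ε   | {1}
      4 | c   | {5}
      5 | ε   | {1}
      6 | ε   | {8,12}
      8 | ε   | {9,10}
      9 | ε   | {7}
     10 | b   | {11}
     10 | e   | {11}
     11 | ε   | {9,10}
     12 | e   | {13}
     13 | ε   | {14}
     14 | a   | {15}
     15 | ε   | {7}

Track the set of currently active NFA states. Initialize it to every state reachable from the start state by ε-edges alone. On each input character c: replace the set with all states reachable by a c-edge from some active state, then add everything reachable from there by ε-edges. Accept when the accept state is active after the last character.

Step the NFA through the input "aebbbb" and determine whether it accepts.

Answer: ACCEPT

Derivation:
initial (ε-close {0}): {0,2,4}
'a' @ 1: {1,3,6,7,8,9,10,12}  (accept∈set)
'e' @ 2: {7,9,10,11,13,14}  (accept∈set)
'b' @ 3: {7,9,10,11}  (accept∈set)
'b' @ 4: {7,9,10,11}  (accept∈set)
'b' @ 5: {7,9,10,11}  (accept∈set)
'b' @ 6: {7,9,10,11}  (accept∈set)
final: {7,9,10,11}; accept 7 in set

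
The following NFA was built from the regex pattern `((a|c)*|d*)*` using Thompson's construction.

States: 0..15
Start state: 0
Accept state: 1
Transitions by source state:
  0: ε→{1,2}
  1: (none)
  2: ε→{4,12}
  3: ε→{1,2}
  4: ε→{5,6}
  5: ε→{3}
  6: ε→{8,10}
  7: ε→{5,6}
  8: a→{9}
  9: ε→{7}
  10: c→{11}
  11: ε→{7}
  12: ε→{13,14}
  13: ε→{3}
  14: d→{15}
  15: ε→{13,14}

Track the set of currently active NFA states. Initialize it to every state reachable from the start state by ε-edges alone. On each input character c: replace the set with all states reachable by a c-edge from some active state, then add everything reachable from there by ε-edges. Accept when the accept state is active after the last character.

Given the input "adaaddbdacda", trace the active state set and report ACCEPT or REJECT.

Answer: REJECT

Steps:
initial (ε-close {0}): {0,1,2,3,4,5,6,8,10,12,13,14}
'a' @ 1: {1,2,3,4,5,6,7,8,9,10,12,13,14}  (accept∈set)
'd' @ 2: {1,2,3,4,5,6,8,10,12,13,14,15}  (accept∈set)
'a' @ 3: {1,2,3,4,5,6,7,8,9,10,12,13,14}  (accept∈set)
'a' @ 4: {1,2,3,4,5,6,7,8,9,10,12,13,14}  (accept∈set)
'd' @ 5: {1,2,3,4,5,6,8,10,12,13,14,15}  (accept∈set)
'd' @ 6: {1,2,3,4,5,6,8,10,12,13,14,15}  (accept∈set)
'b' @ 7: {}  — state set empty
rest 'dacda' ignored (set empty)
after full input: {}  (accept=1 not in)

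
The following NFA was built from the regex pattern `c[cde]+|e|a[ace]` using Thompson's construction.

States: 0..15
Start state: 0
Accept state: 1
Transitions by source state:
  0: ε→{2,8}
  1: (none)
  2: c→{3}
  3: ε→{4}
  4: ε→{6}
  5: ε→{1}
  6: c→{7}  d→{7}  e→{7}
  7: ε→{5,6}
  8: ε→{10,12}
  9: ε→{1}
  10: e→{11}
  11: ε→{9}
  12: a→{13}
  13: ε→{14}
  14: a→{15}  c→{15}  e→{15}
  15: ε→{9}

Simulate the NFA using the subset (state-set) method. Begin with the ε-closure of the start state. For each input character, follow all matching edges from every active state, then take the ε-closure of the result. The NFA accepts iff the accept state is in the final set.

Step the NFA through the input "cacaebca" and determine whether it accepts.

Answer: REJECT

Trace:
initial (ε-close {0}): {0,2,8,10,12}
'c' @ 1: {3,4,6}
'a' @ 2: {}  — dead — no transitions
rest 'caebca' ignored (set empty)
after full input: {}  (accept=1 not in)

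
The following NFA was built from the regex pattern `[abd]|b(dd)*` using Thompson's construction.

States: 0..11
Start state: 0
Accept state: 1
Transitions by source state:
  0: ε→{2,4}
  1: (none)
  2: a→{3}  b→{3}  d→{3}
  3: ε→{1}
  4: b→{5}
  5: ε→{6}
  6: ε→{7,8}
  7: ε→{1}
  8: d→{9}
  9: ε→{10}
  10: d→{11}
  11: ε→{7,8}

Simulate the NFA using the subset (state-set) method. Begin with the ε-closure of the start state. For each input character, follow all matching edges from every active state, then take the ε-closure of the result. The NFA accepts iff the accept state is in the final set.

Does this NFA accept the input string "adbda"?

S₀ = ε-closure({0}) = {0,2,4}
'a' @ 1: {1,3}  [accepting]
'd' @ 2: {}  — dead — no transitions
rest 'bda' ignored (set empty)
end set {} — state 1 not in

Answer: REJECT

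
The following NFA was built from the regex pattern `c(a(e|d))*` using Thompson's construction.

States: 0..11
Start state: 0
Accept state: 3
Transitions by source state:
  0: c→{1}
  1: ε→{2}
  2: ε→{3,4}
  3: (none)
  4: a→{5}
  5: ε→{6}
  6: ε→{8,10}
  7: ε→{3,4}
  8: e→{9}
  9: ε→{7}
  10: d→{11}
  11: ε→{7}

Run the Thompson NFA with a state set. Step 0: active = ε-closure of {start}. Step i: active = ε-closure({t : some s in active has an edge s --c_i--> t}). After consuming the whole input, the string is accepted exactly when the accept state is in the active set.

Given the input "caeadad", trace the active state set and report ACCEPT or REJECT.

Answer: ACCEPT

Trace:
S₀ = ε-closure({0}) = {0}
'c' @ 1: {1,2,3,4}  [accepting]
'a' @ 2: {5,6,8,10}
'e' @ 3: {3,4,7,9}  [accepting]
'a' @ 4: {5,6,8,10}
'd' @ 5: {3,4,7,11}  [accepting]
'a' @ 6: {5,6,8,10}
'd' @ 7: {3,4,7,11}  [accepting]
final: {3,4,7,11}; accept 3 in set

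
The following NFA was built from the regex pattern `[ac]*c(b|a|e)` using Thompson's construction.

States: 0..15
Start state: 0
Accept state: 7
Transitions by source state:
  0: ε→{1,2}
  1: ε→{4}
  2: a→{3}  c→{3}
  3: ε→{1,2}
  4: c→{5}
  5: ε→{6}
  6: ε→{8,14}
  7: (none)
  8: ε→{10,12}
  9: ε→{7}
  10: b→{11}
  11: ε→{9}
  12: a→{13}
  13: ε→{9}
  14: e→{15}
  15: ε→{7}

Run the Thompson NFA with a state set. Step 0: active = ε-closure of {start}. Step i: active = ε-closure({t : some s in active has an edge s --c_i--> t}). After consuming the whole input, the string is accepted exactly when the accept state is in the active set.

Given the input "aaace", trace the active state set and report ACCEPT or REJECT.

initial (ε-close {0}): {0,1,2,4}
'a' @ 1: {1,2,3,4}
'a' @ 2: {1,2,3,4}
'a' @ 3: {1,2,3,4}
'c' @ 4: {1,2,3,4,5,6,8,10,12,14}
'e' @ 5: {7,15}  ✓accept
end set {7,15} — state 7 in

Answer: ACCEPT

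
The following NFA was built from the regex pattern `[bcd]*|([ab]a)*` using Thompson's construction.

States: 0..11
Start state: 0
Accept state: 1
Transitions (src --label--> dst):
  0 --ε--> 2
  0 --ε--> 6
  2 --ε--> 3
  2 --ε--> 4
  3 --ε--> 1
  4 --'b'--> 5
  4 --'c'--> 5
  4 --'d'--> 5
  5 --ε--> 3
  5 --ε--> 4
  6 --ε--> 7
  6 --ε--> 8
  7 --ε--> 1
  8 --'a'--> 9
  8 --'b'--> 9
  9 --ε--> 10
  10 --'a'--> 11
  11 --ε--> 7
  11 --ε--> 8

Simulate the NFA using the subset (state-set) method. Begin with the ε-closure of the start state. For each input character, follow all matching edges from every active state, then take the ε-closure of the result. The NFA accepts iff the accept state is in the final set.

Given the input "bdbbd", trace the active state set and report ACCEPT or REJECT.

Answer: ACCEPT

Steps:
start: ε-closure({0}) = {0,1,2,3,4,6,7,8}
'b' @ 1: {1,3,4,5,9,10}  [accepting]
'd' @ 2: {1,3,4,5}  [accepting]
'b' @ 3: {1,3,4,5}  [accepting]
'b' @ 4: {1,3,4,5}  [accepting]
'd' @ 5: {1,3,4,5}  [accepting]
final: {1,3,4,5}; accept 1 in set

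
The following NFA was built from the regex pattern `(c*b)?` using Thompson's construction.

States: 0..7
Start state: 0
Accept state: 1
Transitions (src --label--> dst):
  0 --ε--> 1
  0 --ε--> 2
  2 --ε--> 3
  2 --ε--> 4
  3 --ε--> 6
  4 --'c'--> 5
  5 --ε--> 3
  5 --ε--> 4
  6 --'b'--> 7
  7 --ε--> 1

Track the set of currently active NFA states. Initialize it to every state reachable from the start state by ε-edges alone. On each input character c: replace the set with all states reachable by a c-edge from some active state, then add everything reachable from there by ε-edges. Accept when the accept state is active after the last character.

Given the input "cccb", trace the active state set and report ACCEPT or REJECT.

S₀ = ε-closure({0}) = {0,1,2,3,4,6}
'c' @ 1: {3,4,5,6}
'c' @ 2: {3,4,5,6}
'c' @ 3: {3,4,5,6}
'b' @ 4: {1,7}  (accept∈set)
final: {1,7}; accept 1 in set

Answer: ACCEPT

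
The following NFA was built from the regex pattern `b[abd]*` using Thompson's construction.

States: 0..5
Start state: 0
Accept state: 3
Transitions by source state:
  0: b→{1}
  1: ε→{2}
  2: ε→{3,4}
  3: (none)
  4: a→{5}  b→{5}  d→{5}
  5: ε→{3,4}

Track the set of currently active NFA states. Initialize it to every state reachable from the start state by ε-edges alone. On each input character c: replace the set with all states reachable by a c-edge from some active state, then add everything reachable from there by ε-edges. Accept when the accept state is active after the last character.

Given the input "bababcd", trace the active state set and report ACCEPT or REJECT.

Answer: REJECT

Trace:
S₀ = ε-closure({0}) = {0}
'b' @ 1: {1,2,3,4}  ✓accept
'a' @ 2: {3,4,5}  ✓accept
'b' @ 3: {3,4,5}  ✓accept
'a' @ 4: {3,4,5}  ✓accept
'b' @ 5: {3,4,5}  ✓accept
'c' @ 6: {}  — dead — no transitions
rest 'd' ignored (set empty)
after full input: {}  (accept=3 not in)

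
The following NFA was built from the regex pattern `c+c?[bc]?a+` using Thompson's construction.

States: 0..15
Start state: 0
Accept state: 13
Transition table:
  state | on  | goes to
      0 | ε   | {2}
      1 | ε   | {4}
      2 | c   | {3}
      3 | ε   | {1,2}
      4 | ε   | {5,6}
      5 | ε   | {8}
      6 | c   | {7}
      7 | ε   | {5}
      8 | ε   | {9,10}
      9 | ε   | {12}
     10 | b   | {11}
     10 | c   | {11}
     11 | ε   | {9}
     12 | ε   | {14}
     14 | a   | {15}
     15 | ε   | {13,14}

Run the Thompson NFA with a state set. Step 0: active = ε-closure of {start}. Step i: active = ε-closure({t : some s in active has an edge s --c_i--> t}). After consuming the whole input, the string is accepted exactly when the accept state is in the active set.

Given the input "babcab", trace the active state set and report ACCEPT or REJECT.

S₀ = ε-closure({0}) = {0,2}
'b' @ 1: {}  — state set empty
rest 'abcab' ignored (set empty)
after full input: {}  (accept=13 not in)

Answer: REJECT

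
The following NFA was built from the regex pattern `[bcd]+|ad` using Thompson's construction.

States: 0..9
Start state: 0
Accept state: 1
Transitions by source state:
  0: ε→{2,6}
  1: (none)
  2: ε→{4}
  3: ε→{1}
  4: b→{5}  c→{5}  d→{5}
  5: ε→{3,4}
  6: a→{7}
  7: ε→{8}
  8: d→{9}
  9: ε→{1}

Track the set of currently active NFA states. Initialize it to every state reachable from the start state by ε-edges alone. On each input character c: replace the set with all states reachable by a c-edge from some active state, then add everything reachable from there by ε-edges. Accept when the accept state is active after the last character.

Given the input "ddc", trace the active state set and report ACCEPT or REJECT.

Answer: ACCEPT

Derivation:
start: ε-closure({0}) = {0,2,4,6}
'd' @ 1: {1,3,4,5}  (accept∈set)
'd' @ 2: {1,3,4,5}  (accept∈set)
'c' @ 3: {1,3,4,5}  (accept∈set)
end set {1,3,4,5} — state 1 in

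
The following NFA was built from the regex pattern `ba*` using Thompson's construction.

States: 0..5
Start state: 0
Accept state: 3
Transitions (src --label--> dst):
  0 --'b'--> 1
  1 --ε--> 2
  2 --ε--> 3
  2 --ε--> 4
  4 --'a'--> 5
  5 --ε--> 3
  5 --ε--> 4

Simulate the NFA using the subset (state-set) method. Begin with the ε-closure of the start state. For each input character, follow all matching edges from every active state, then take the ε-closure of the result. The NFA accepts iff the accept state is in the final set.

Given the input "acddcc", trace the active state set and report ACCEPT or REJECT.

Answer: REJECT

Trace:
start: ε-closure({0}) = {0}
'a' @ 1: {}  — dead — no transitions
rest 'cddcc' ignored (set empty)
end set {} — state 3 not in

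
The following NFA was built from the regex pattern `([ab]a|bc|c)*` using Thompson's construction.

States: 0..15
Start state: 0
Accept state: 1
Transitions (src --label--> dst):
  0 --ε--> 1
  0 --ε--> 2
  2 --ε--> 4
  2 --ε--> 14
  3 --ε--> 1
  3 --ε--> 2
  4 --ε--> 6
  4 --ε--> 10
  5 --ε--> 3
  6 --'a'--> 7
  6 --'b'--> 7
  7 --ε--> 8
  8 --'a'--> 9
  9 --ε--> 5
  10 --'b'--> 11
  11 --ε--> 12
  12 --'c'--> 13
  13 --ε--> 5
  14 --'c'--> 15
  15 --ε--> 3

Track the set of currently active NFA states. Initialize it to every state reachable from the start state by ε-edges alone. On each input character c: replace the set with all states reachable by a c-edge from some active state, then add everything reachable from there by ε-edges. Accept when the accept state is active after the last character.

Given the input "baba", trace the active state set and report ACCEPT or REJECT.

S₀ = ε-closure({0}) = {0,1,2,4,6,10,14}
'b' @ 1: {7,8,11,12}
'a' @ 2: {1,2,3,4,5,6,9,10,14}  [accepting]
'b' @ 3: {7,8,11,12}
'a' @ 4: {1,2,3,4,5,6,9,10,14}  [accepting]
final: {1,2,3,4,5,6,9,10,14}; accept 1 in set

Answer: ACCEPT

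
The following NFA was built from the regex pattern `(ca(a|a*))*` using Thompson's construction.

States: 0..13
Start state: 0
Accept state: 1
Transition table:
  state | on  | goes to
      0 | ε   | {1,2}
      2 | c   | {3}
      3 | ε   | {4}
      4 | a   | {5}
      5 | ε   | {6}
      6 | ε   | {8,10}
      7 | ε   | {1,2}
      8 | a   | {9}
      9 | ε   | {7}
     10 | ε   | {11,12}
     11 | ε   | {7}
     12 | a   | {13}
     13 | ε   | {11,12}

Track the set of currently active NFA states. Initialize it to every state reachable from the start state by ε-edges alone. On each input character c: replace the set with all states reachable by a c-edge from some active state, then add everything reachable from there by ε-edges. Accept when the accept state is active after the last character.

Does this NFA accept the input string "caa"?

Answer: ACCEPT

Steps:
start: ε-closure({0}) = {0,1,2}
'c' @ 1: {3,4}
'a' @ 2: {1,2,5,6,7,8,10,11,12}  (accept∈set)
'a' @ 3: {1,2,7,9,11,12,13}  (accept∈set)
end set {1,2,7,9,11,12,13} — state 1 in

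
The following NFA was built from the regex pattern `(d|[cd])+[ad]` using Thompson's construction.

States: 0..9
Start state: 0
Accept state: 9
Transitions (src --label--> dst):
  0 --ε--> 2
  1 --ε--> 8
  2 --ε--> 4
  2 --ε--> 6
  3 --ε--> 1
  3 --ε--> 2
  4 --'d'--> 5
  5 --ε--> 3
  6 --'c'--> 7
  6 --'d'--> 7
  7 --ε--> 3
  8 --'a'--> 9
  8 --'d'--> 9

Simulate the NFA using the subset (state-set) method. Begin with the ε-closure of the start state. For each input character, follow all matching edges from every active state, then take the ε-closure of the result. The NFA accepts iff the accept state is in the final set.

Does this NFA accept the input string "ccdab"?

initial (ε-close {0}): {0,2,4,6}
'c' @ 1: {1,2,3,4,6,7,8}
'c' @ 2: {1,2,3,4,6,7,8}
'd' @ 3: {1,2,3,4,5,6,7,8,9}  [accepting]
'a' @ 4: {9}  [accepting]
'b' @ 5: {}  — state set empty
after full input: {}  (accept=9 not in)

Answer: REJECT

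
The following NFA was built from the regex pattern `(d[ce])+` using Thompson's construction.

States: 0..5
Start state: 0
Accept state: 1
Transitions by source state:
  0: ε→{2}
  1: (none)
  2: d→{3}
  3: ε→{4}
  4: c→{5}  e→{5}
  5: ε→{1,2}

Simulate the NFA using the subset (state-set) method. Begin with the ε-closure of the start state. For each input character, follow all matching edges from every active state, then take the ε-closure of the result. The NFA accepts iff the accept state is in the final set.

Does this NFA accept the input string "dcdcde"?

initial (ε-close {0}): {0,2}
'd' @ 1: {3,4}
'c' @ 2: {1,2,5}  [accepting]
'd' @ 3: {3,4}
'c' @ 4: {1,2,5}  [accepting]
'd' @ 5: {3,4}
'e' @ 6: {1,2,5}  [accepting]
end set {1,2,5} — state 1 in

Answer: ACCEPT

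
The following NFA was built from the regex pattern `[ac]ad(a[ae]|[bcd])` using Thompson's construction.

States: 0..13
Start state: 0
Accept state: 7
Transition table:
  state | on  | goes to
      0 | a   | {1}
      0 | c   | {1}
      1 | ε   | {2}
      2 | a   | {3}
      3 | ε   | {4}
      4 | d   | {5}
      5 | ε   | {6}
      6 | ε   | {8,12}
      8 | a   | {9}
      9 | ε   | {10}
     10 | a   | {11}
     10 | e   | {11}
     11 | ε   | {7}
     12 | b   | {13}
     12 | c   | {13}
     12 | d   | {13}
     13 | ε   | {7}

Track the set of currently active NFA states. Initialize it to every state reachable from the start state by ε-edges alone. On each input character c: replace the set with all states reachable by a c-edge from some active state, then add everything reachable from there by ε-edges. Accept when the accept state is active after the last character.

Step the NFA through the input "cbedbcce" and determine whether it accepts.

initial (ε-close {0}): {0}
'c' @ 1: {1,2}
'b' @ 2: {}  — no active states
rest 'edbcce' ignored (set empty)
after full input: {}  (accept=7 not in)

Answer: REJECT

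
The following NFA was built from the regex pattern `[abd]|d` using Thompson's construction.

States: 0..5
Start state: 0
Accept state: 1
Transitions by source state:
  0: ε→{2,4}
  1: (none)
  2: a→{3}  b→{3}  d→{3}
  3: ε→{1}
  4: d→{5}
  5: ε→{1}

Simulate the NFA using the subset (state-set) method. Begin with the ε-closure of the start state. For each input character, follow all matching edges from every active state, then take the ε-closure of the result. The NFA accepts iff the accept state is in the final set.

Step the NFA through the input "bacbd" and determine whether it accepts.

initial (ε-close {0}): {0,2,4}
'b' @ 1: {1,3}  (accept∈set)
'a' @ 2: {}  — dead — no transitions
rest 'cbd' ignored (set empty)
final: {}; accept 1 not in set

Answer: REJECT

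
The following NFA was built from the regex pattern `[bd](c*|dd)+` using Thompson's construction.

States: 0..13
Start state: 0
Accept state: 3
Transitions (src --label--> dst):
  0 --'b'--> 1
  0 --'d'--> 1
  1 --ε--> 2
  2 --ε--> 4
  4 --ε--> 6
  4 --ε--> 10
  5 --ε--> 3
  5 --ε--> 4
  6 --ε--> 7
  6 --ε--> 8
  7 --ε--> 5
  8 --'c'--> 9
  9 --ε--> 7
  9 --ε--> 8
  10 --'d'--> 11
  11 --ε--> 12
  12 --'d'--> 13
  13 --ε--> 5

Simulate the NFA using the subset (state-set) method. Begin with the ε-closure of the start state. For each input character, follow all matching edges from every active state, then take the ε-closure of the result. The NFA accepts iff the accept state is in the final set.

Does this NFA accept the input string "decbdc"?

S₀ = ε-closure({0}) = {0}
'd' @ 1: {1,2,3,4,5,6,7,8,10}  [accepting]
'e' @ 2: {}  — dead — no transitions
rest 'cbdc' ignored (set empty)
after full input: {}  (accept=3 not in)

Answer: REJECT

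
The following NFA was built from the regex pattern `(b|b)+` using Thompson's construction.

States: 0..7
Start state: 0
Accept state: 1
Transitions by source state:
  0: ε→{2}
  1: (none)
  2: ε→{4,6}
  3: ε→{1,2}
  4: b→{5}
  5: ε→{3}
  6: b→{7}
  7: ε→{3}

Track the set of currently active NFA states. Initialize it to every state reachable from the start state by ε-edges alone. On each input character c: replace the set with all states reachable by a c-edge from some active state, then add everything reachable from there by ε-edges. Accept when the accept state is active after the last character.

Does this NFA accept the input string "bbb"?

Answer: ACCEPT

Derivation:
initial (ε-close {0}): {0,2,4,6}
'b' @ 1: {1,2,3,4,5,6,7}  (accept∈set)
'b' @ 2: {1,2,3,4,5,6,7}  (accept∈set)
'b' @ 3: {1,2,3,4,5,6,7}  (accept∈set)
after full input: {1,2,3,4,5,6,7}  (accept=1 in)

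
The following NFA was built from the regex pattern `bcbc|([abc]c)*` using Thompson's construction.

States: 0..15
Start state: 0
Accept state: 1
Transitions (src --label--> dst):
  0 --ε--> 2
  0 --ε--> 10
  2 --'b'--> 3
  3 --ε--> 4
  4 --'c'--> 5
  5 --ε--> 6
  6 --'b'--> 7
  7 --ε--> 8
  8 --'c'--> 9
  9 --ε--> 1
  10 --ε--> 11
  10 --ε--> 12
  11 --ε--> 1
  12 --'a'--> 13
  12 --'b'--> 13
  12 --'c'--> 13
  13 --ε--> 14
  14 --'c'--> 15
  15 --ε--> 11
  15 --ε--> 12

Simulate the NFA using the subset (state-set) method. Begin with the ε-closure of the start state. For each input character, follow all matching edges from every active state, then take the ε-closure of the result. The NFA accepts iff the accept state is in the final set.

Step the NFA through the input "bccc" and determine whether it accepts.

Answer: ACCEPT

Derivation:
S₀ = ε-closure({0}) = {0,1,2,10,11,12}
'b' @ 1: {3,4,13,14}
'c' @ 2: {1,5,6,11,12,15}  [accepting]
'c' @ 3: {13,14}
'c' @ 4: {1,11,12,15}  [accepting]
final: {1,11,12,15}; accept 1 in set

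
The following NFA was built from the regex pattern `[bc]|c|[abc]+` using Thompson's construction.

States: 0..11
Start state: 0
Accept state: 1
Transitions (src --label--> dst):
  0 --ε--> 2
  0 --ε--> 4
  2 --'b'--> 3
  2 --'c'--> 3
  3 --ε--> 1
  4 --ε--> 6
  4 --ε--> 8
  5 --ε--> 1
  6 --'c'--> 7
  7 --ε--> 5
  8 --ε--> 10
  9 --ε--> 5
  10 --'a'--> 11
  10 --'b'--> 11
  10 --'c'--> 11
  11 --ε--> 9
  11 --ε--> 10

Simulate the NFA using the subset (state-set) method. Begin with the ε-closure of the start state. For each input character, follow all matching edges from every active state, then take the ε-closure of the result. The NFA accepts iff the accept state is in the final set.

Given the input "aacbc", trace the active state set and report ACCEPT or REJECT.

S₀ = ε-closure({0}) = {0,2,4,6,8,10}
'a' @ 1: {1,5,9,10,11}  [accepting]
'a' @ 2: {1,5,9,10,11}  [accepting]
'c' @ 3: {1,5,9,10,11}  [accepting]
'b' @ 4: {1,5,9,10,11}  [accepting]
'c' @ 5: {1,5,9,10,11}  [accepting]
final: {1,5,9,10,11}; accept 1 in set

Answer: ACCEPT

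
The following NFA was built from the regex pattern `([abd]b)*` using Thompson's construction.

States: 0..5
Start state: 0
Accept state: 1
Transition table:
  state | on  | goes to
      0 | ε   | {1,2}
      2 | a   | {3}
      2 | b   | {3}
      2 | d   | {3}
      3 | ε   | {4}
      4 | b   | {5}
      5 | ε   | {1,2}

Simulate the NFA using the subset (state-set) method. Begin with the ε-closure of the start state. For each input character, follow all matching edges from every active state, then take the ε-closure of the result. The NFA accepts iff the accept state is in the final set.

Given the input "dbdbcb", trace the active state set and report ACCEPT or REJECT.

Answer: REJECT

Derivation:
initial (ε-close {0}): {0,1,2}
'd' @ 1: {3,4}
'b' @ 2: {1,2,5}  [accepting]
'd' @ 3: {3,4}
'b' @ 4: {1,2,5}  [accepting]
'c' @ 5: {}  — no active states
rest 'b' ignored (set empty)
after full input: {}  (accept=1 not in)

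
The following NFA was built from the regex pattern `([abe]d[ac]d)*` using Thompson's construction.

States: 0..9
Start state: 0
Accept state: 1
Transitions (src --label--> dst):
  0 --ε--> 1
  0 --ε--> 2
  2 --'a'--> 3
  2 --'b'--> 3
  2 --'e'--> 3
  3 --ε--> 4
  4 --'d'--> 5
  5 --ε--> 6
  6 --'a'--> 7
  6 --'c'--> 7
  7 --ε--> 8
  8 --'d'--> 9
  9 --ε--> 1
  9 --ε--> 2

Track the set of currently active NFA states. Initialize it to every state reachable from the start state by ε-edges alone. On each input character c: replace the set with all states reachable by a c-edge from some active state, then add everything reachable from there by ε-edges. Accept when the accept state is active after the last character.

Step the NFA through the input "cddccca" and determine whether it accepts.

Answer: REJECT

Trace:
start: ε-closure({0}) = {0,1,2}
'c' @ 1: {}  — state set empty
rest 'ddccca' ignored (set empty)
after full input: {}  (accept=1 not in)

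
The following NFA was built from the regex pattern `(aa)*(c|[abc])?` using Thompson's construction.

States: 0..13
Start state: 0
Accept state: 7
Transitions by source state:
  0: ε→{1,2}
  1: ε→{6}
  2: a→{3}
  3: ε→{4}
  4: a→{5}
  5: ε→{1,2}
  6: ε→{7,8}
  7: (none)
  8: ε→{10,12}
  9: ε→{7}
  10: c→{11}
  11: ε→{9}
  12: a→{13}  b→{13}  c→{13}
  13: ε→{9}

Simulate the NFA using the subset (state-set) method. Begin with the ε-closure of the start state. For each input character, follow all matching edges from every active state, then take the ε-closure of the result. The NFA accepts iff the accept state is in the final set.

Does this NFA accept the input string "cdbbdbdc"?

Answer: REJECT

Steps:
S₀ = ε-closure({0}) = {0,1,2,6,7,8,10,12}
'c' @ 1: {7,9,11,13}  [accepting]
'd' @ 2: {}  — dead — no transitions
rest 'bbdbdc' ignored (set empty)
after full input: {}  (accept=7 not in)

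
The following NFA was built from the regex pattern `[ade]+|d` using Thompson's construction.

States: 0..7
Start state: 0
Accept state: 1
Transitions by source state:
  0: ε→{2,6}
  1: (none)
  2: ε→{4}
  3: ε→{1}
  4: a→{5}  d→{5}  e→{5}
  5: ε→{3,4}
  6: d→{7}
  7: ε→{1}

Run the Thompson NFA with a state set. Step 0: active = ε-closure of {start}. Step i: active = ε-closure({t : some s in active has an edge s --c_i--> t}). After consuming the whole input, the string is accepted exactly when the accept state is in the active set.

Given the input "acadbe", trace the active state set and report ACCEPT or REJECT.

Answer: REJECT

Steps:
start: ε-closure({0}) = {0,2,4,6}
'a' @ 1: {1,3,4,5}  ✓accept
'c' @ 2: {}  — state set empty
rest 'adbe' ignored (set empty)
after full input: {}  (accept=1 not in)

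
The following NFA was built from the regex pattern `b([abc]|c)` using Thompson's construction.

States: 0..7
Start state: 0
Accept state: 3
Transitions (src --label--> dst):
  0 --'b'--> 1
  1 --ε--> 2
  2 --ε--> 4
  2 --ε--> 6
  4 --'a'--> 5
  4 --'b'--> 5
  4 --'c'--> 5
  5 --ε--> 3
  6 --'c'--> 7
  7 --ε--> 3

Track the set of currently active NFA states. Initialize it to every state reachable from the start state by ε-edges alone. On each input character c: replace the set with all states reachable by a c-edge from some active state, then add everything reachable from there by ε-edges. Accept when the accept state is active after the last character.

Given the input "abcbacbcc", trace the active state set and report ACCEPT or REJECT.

S₀ = ε-closure({0}) = {0}
'a' @ 1: {}  — no active states
rest 'bcbacbcc' ignored (set empty)
after full input: {}  (accept=3 not in)

Answer: REJECT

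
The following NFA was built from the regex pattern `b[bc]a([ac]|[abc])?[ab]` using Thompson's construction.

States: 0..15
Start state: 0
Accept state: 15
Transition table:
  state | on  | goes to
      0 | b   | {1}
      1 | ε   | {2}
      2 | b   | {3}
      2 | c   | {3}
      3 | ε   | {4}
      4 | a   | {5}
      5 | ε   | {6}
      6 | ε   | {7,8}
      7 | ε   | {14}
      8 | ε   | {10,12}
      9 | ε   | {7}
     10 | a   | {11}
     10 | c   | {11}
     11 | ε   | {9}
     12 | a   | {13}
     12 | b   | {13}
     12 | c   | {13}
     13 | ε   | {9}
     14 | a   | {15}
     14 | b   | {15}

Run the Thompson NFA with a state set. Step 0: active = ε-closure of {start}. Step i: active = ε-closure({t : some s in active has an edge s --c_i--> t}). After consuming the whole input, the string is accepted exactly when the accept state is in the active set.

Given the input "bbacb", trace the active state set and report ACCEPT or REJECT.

Answer: ACCEPT

Steps:
start: ε-closure({0}) = {0}
'b' @ 1: {1,2}
'b' @ 2: {3,4}
'a' @ 3: {5,6,7,8,10,12,14}
'c' @ 4: {7,9,11,13,14}
'b' @ 5: {15}  [accepting]
final: {15}; accept 15 in set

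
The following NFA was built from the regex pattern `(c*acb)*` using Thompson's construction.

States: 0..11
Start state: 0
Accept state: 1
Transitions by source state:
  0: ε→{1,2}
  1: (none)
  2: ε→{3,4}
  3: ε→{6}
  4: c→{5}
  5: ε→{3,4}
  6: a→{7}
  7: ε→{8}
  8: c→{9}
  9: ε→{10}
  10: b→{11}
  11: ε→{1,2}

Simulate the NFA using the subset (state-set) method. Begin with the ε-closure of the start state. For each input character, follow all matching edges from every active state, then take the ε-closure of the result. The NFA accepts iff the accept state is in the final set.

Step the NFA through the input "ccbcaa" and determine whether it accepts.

Answer: REJECT

Derivation:
initial (ε-close {0}): {0,1,2,3,4,6}
'c' @ 1: {3,4,5,6}
'c' @ 2: {3,4,5,6}
'b' @ 3: {}  — state set empty
rest 'caa' ignored (set empty)
final: {}; accept 1 not in set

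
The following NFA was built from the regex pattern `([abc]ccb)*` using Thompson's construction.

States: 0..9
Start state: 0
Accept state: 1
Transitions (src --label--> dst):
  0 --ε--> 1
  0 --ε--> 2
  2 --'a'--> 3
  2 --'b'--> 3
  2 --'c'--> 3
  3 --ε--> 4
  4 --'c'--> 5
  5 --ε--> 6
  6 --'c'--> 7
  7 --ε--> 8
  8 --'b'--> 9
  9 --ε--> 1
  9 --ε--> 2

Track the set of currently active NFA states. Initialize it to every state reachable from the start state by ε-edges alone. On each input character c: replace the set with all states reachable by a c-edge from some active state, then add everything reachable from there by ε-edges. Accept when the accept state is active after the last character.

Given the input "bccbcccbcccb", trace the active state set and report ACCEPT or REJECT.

Answer: ACCEPT

Derivation:
initial (ε-close {0}): {0,1,2}
'b' @ 1: {3,4}
'c' @ 2: {5,6}
'c' @ 3: {7,8}
'b' @ 4: {1,2,9}  (accept∈set)
'c' @ 5: {3,4}
'c' @ 6: {5,6}
'c' @ 7: {7,8}
'b' @ 8: {1,2,9}  (accept∈set)
'c' @ 9: {3,4}
'c' @ 10: {5,6}
'c' @ 11: {7,8}
'b' @ 12: {1,2,9}  (accept∈set)
final: {1,2,9}; accept 1 in set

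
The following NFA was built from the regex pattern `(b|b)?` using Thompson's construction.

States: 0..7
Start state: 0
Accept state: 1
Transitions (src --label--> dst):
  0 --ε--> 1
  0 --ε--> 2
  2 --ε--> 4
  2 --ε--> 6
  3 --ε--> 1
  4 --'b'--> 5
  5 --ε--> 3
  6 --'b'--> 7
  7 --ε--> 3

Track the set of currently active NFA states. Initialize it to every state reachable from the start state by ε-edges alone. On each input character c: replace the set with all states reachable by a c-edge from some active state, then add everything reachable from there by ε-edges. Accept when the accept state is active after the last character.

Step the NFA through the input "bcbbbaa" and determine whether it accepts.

S₀ = ε-closure({0}) = {0,1,2,4,6}
'b' @ 1: {1,3,5,7}  (accept∈set)
'c' @ 2: {}  — no active states
rest 'bbbaa' ignored (set empty)
after full input: {}  (accept=1 not in)

Answer: REJECT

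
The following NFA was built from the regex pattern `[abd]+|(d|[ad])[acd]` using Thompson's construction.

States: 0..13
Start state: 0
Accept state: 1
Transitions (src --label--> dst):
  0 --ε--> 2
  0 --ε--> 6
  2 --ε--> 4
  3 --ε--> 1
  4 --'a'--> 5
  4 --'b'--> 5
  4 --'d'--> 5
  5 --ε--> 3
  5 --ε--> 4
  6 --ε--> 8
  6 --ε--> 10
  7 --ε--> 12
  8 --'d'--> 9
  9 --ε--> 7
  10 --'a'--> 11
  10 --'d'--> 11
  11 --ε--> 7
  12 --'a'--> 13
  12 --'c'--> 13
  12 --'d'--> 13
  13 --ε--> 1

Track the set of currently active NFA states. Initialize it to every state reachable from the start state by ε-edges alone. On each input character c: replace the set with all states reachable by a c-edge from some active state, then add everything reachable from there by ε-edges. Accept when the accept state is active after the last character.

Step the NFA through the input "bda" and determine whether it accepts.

Answer: ACCEPT

Trace:
start: ε-closure({0}) = {0,2,4,6,8,10}
'b' @ 1: {1,3,4,5}  ✓accept
'd' @ 2: {1,3,4,5}  ✓accept
'a' @ 3: {1,3,4,5}  ✓accept
final: {1,3,4,5}; accept 1 in set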